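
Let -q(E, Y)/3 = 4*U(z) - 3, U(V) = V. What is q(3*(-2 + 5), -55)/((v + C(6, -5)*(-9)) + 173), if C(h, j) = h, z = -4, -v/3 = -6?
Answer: 57/137 ≈ 0.41606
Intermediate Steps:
v = 18 (v = -3*(-6) = 18)
q(E, Y) = 57 (q(E, Y) = -3*(4*(-4) - 3) = -3*(-16 - 3) = -3*(-19) = 57)
q(3*(-2 + 5), -55)/((v + C(6, -5)*(-9)) + 173) = 57/((18 + 6*(-9)) + 173) = 57/((18 - 54) + 173) = 57/(-36 + 173) = 57/137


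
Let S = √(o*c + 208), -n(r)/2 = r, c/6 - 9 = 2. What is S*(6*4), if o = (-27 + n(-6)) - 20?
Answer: 24*I*√2102 ≈ 1100.3*I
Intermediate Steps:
c = 66 (c = 54 + 6*2 = 54 + 12 = 66)
n(r) = -2*r
o = -35 (o = (-27 - 2*(-6)) - 20 = (-27 + 12) - 20 = -15 - 20 = -35)
S = I*√2102 (S = √(-35*66 + 208) = √(-2310 + 208) = √(-2102) = I*√2102 ≈ 45.848*I)
S*(6*4) = (I*√2102)*(6*4) = (I*√2102)*24 = 24*I*√2102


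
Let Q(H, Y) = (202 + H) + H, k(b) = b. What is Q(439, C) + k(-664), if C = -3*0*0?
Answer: 416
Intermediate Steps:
C = 0 (C = 0*0 = 0)
Q(H, Y) = 202 + 2*H
Q(439, C) + k(-664) = (202 + 2*439) - 664 = (202 + 878) - 664 = 1080 - 664 = 416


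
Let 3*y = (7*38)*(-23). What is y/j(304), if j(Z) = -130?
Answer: 3059/195 ≈ 15.687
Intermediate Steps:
y = -6118/3 (y = ((7*38)*(-23))/3 = (266*(-23))/3 = (⅓)*(-6118) = -6118/3 ≈ -2039.3)
y/j(304) = -6118/3/(-130) = -6118/3*(-1/130) = 3059/195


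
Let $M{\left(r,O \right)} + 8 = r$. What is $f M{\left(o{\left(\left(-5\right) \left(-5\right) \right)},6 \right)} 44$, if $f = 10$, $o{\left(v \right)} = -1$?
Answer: $-3960$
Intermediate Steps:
$M{\left(r,O \right)} = -8 + r$
$f M{\left(o{\left(\left(-5\right) \left(-5\right) \right)},6 \right)} 44 = 10 \left(-8 - 1\right) 44 = 10 \left(-9\right) 44 = \left(-90\right) 44 = -3960$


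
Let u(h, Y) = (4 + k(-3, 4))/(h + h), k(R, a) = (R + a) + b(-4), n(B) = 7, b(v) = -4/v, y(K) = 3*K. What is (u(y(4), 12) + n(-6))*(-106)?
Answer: -1537/2 ≈ -768.50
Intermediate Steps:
k(R, a) = 1 + R + a (k(R, a) = (R + a) - 4/(-4) = (R + a) - 4*(-1/4) = (R + a) + 1 = 1 + R + a)
u(h, Y) = 3/h (u(h, Y) = (4 + (1 - 3 + 4))/(h + h) = (4 + 2)/((2*h)) = 6*(1/(2*h)) = 3/h)
(u(y(4), 12) + n(-6))*(-106) = (3/((3*4)) + 7)*(-106) = (3/12 + 7)*(-106) = (3*(1/12) + 7)*(-106) = (1/4 + 7)*(-106) = (29/4)*(-106) = -1537/2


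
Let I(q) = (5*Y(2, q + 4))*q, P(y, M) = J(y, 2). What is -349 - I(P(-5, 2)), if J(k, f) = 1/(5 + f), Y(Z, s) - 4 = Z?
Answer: -2473/7 ≈ -353.29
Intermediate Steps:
Y(Z, s) = 4 + Z
P(y, M) = ⅐ (P(y, M) = 1/(5 + 2) = 1/7 = ⅐)
I(q) = 30*q (I(q) = (5*(4 + 2))*q = (5*6)*q = 30*q)
-349 - I(P(-5, 2)) = -349 - 30/7 = -2473/7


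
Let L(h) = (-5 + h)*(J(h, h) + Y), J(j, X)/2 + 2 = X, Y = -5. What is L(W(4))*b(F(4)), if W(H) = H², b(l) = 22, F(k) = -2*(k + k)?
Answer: 5566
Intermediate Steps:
J(j, X) = -4 + 2*X
F(k) = -4*k
L(h) = (-9 + 2*h)*(-5 + h) (L(h) = (-5 + h)*((-4 + 2*h) - 5) = (-5 + h)*(-9 + 2*h) = (-9 + 2*h)*(-5 + h))
L(W(4))*b(F(4)) = (45 - 19*4² + 2*(4²)²)*22 = (45 - 19*16 + 2*16²)*22 = (45 - 304 + 2*256)*22 = (45 - 304 + 512)*22 = 253*22 = 5566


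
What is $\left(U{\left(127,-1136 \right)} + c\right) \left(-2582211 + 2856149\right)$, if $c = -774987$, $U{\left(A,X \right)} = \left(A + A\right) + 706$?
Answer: $-212035408326$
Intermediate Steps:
$U{\left(A,X \right)} = 706 + 2 A$ ($U{\left(A,X \right)} = 2 A + 706 = 706 + 2 A$)
$\left(U{\left(127,-1136 \right)} + c\right) \left(-2582211 + 2856149\right) = \left(\left(706 + 2 \cdot 127\right) - 774987\right) \left(-2582211 + 2856149\right) = \left(\left(706 + 254\right) - 774987\right) 273938 = \left(960 - 774987\right) 273938 = \left(-774027\right) 273938 = -212035408326$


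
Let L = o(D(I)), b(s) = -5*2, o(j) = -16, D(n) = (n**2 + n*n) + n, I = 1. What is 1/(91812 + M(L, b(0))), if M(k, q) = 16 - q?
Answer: 1/91838 ≈ 1.0889e-5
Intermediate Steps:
D(n) = n + 2*n**2 (D(n) = (n**2 + n**2) + n = 2*n**2 + n = n + 2*n**2)
b(s) = -10
L = -16
1/(91812 + M(L, b(0))) = 1/(91812 + (16 - 1*(-10))) = 1/(91812 + (16 + 10)) = 1/(91812 + 26) = 1/91838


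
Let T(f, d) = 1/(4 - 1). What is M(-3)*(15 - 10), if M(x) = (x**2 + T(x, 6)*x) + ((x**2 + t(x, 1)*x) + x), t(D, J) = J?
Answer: 55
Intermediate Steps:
T(f, d) = 1/3
M(x) = 2*x**2 + 7*x/3 (M(x) = (x**2 + x/3) + ((x**2 + 1*x) + x) = (x**2 + x/3) + ((x**2 + x) + x) = (x**2 + x/3) + ((x + x**2) + x) = (x**2 + x/3) + (x**2 + 2*x) = 2*x**2 + 7*x/3)
M(-3)*(15 - 10) = ((1/3)*(-3)*(7 + 6*(-3)))*(15 - 10) = ((1/3)*(-3)*(7 - 18))*5 = ((1/3)*(-3)*(-11))*5 = 11*5 = 55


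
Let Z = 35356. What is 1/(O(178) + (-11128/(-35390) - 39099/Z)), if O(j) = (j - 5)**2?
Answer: 625624420/18723818130159 ≈ 3.3413e-5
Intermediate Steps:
O(j) = (-5 + j)**2
1/(O(178) + (-11128/(-35390) - 39099/Z)) = 1/((-5 + 178)**2 + (-11128/(-35390) - 39099/35356)) = 1/(173**2 + (-11128*(-1/35390) - 39099*1/35356)) = 1/(29929 + (5564/17695 - 39099/35356)) = 1/(29929 - 495136021/625624420) = 1/(18723818130159/625624420) = 625624420/18723818130159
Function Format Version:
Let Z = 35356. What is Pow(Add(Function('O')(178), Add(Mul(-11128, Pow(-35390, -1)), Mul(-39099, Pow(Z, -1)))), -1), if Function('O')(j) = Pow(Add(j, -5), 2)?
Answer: Rational(625624420, 18723818130159) ≈ 3.3413e-5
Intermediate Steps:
Function('O')(j) = Pow(Add(-5, j), 2)
Pow(Add(Function('O')(178), Add(Mul(-11128, Pow(-35390, -1)), Mul(-39099, Pow(Z, -1)))), -1) = Pow(Add(Pow(Add(-5, 178), 2), Add(Mul(-11128, Pow(-35390, -1)), Mul(-39099, Pow(35356, -1)))), -1) = Pow(Add(Pow(173, 2), Add(Mul(-11128, Rational(-1, 35390)), Mul(-39099, Rational(1, 35356)))), -1) = Pow(Add(29929, Add(Rational(5564, 17695), Rational(-39099, 35356))), -1) = Pow(Add(29929, Rational(-495136021, 625624420)), -1) = Pow(Rational(18723818130159, 625624420), -1) = Rational(625624420, 18723818130159)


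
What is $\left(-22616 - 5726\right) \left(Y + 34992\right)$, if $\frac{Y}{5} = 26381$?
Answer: $-4730194774$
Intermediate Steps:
$Y = 131905$ ($Y = 5 \cdot 26381 = 131905$)
$\left(-22616 - 5726\right) \left(Y + 34992\right) = \left(-22616 - 5726\right) \left(131905 + 34992\right) = \left(-28342\right) 166897 = -4730194774$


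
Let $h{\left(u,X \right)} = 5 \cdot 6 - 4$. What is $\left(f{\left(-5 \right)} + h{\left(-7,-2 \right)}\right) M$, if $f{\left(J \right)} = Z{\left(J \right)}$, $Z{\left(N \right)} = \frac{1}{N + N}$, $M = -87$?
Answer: $- \frac{22533}{10} \approx -2253.3$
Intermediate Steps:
$Z{\left(N \right)} = \frac{1}{2 N}$
$f{\left(J \right)} = \frac{1}{2 J}$
$h{\left(u,X \right)} = 26$ ($h{\left(u,X \right)} = 30 - 4 = 26$)
$\left(f{\left(-5 \right)} + h{\left(-7,-2 \right)}\right) M = \left(\frac{1}{2 \left(-5\right)} + 26\right) \left(-87\right) = \left(\frac{1}{2} \left(- \frac{1}{5}\right) + 26\right) \left(-87\right) = \left(- \frac{1}{10} + 26\right) \left(-87\right) = \frac{259}{10} \left(-87\right) = - \frac{22533}{10}$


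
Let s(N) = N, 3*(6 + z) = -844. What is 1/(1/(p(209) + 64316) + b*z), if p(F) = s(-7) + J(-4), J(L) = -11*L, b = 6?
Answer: -64353/110944571 ≈ -0.00058005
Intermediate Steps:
z = -862/3 (z = -6 + (⅓)*(-844) = -6 - 844/3 = -862/3 ≈ -287.33)
p(F) = 37 (p(F) = -7 - 11*(-4) = -7 + 44 = 37)
1/(1/(p(209) + 64316) + b*z) = 1/(1/(37 + 64316) + 6*(-862/3)) = 1/(1/64353 - 1724) = 1/(-110944571/64353) = -64353/110944571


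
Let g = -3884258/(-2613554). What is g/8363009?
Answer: 1942129/10928587811993 ≈ 1.7771e-7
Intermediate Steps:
g = 1942129/1306777 (g = -3884258*(-1/2613554) = 1942129/1306777 ≈ 1.4862)
g/8363009 = (1942129/1306777)/8363009 = (1942129/1306777)*(1/8363009) = 1942129/10928587811993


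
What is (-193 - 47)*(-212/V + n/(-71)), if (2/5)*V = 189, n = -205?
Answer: -2617936/4473 ≈ -585.28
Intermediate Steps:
V = 945/2 (V = (5/2)*189 = 945/2 ≈ 472.50)
(-193 - 47)*(-212/V + n/(-71)) = (-193 - 47)*(-212/945/2 - 205/(-71)) = -240*(-212*2/945 - 205*(-1/71)) = -240*(-424/945 + 205/71) = -240*163621/67095 = -2617936/4473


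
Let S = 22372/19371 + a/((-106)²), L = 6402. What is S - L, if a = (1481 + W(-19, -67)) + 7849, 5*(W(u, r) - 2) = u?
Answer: -6964897975789/1088262780 ≈ -6400.0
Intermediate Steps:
W(u, r) = 2 + u/5
a = 46641/5 (a = (1481 + (2 + (⅕)*(-19))) + 7849 = (1481 + (2 - 19/5)) + 7849 = (1481 - 9/5) + 7849 = 7396/5 + 7849 = 46641/5 ≈ 9328.2)
S = 2160341771/1088262780 (S = 22372/19371 + 46641/(5*((-106)²)) = 22372*(1/19371) + (46641/5)/11236 = 22372/19371 + (46641/5)*(1/11236) = 22372/19371 + 46641/56180 = 2160341771/1088262780 ≈ 1.9851)
S - L = 2160341771/1088262780 - 1*6402 = 2160341771/1088262780 - 6402 = -6964897975789/1088262780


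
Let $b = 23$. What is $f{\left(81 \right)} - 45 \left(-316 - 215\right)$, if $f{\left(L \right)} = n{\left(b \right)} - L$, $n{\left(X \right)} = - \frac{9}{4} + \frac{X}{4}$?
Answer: $\frac{47635}{2} \approx 23818.0$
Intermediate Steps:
$n{\left(X \right)} = - \frac{9}{4} + \frac{X}{4}$ ($n{\left(X \right)} = \left(-9\right) \frac{1}{4} + X \frac{1}{4} = - \frac{9}{4} + \frac{X}{4}$)
$f{\left(L \right)} = \frac{7}{2} - L$ ($f{\left(L \right)} = \left(- \frac{9}{4} + \frac{1}{4} \cdot 23\right) - L = \left(- \frac{9}{4} + \frac{23}{4}\right) - L = \frac{7}{2} - L$)
$f{\left(81 \right)} - 45 \left(-316 - 215\right) = \left(\frac{7}{2} - 81\right) - 45 \left(-316 - 215\right) = \left(\frac{7}{2} - 81\right) - 45 \left(-531\right) = - \frac{155}{2} - -23895 = - \frac{155}{2} + 23895 = \frac{47635}{2}$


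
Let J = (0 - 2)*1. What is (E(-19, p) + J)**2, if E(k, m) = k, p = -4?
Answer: 441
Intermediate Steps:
J = -2 (J = -2*1 = -2)
(E(-19, p) + J)**2 = (-19 - 2)**2 = (-21)**2 = 441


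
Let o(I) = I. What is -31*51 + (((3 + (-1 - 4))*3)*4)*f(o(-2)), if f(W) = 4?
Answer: -1677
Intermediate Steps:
-31*51 + (((3 + (-1 - 4))*3)*4)*f(o(-2)) = -31*51 + (((3 + (-1 - 4))*3)*4)*4 = -1581 + (((3 - 5)*3)*4)*4 = -1581 + (-2*3*4)*4 = -1581 - 6*4*4 = -1581 - 24*4 = -1581 - 96 = -1677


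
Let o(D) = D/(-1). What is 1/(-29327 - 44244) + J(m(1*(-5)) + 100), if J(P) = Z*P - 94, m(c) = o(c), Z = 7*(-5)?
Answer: -277289100/73571 ≈ -3769.0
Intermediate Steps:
o(D) = -D (o(D) = D*(-1) = -D)
Z = -35
m(c) = -c
J(P) = -94 - 35*P (J(P) = -35*P - 94 = -94 - 35*P)
1/(-29327 - 44244) + J(m(1*(-5)) + 100) = 1/(-29327 - 44244) + (-94 - 35*(-(-5) + 100)) = 1/(-73571) + (-94 - 35*(-1*(-5) + 100)) = -1/73571 + (-94 - 35*(5 + 100)) = -1/73571 + (-94 - 35*105) = -1/73571 + (-94 - 3675) = -1/73571 - 3769 = -277289100/73571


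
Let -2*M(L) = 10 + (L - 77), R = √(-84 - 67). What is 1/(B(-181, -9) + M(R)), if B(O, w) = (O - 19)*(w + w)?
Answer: 7267/26404720 + I*√151/26404720 ≈ 0.00027522 + 4.6538e-7*I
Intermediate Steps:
B(O, w) = 2*w*(-19 + O) (B(O, w) = (-19 + O)*(2*w) = 2*w*(-19 + O))
R = I*√151 (R = √(-151) = I*√151 ≈ 12.288*I)
M(L) = 67/2 - L/2 (M(L) = -(10 + (L - 77))/2 = -(10 + (-77 + L))/2 = -(-67 + L)/2 = 67/2 - L/2)
1/(B(-181, -9) + M(R)) = 1/(2*(-9)*(-19 - 181) + (67/2 - I*√151/2)) = 1/(2*(-9)*(-200) + (67/2 - I*√151/2)) = 1/(3600 + (67/2 - I*√151/2)) = 1/(7267/2 - I*√151/2)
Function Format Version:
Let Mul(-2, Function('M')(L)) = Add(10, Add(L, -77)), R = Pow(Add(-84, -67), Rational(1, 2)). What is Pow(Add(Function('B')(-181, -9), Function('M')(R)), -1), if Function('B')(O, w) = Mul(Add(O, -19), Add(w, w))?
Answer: Add(Rational(7267, 26404720), Mul(Rational(1, 26404720), I, Pow(151, Rational(1, 2)))) ≈ Add(0.00027522, Mul(4.6538e-7, I))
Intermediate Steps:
Function('B')(O, w) = Mul(2, w, Add(-19, O)) (Function('B')(O, w) = Mul(Add(-19, O), Mul(2, w)) = Mul(2, w, Add(-19, O)))
R = Mul(I, Pow(151, Rational(1, 2))) (R = Pow(-151, Rational(1, 2)) = Mul(I, Pow(151, Rational(1, 2))) ≈ Mul(12.288, I))
Function('M')(L) = Add(Rational(67, 2), Mul(Rational(-1, 2), L)) (Function('M')(L) = Mul(Rational(-1, 2), Add(10, Add(L, -77))) = Mul(Rational(-1, 2), Add(10, Add(-77, L))) = Mul(Rational(-1, 2), Add(-67, L)) = Add(Rational(67, 2), Mul(Rational(-1, 2), L)))
Pow(Add(Function('B')(-181, -9), Function('M')(R)), -1) = Pow(Add(Mul(2, -9, Add(-19, -181)), Add(Rational(67, 2), Mul(Rational(-1, 2), Mul(I, Pow(151, Rational(1, 2)))))), -1) = Pow(Add(Mul(2, -9, -200), Add(Rational(67, 2), Mul(Rational(-1, 2), I, Pow(151, Rational(1, 2))))), -1) = Pow(Add(3600, Add(Rational(67, 2), Mul(Rational(-1, 2), I, Pow(151, Rational(1, 2))))), -1) = Pow(Add(Rational(7267, 2), Mul(Rational(-1, 2), I, Pow(151, Rational(1, 2)))), -1)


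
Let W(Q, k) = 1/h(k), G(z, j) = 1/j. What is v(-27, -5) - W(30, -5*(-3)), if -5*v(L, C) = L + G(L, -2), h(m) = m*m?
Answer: 2473/450 ≈ 5.4956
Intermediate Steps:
G(z, j) = 1/j
h(m) = m²
v(L, C) = ⅒ - L/5 (v(L, C) = -(L + 1/(-2))/5 = -(L - ½)/5 = -(-½ + L)/5 = ⅒ - L/5)
W(Q, k) = k⁻² (W(Q, k) = 1/(k²) = k⁻²)
v(-27, -5) - W(30, -5*(-3)) = (⅒ - ⅕*(-27)) - 1/(-5*(-3))² = (⅒ + 27/5) - 1/15² = 11/2 - 1*1/225 = 11/2 - 1/225 = 2473/450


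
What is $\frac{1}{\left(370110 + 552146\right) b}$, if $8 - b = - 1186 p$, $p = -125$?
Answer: $- \frac{1}{136717073952} \approx -7.3144 \cdot 10^{-12}$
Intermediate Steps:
$b = -148242$ ($b = 8 - \left(-1186\right) \left(-125\right) = 8 - 148250 = -148242$)
$\frac{1}{\left(370110 + 552146\right) b} = \frac{1}{\left(370110 + 552146\right) \left(-148242\right)} = \frac{1}{922256} \left(- \frac{1}{148242}\right) = - \frac{1}{136717073952}$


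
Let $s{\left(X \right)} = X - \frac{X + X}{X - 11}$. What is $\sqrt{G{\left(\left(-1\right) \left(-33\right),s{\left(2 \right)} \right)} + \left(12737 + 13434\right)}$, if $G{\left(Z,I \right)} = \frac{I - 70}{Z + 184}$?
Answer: $\frac{\sqrt{11091164035}}{651} \approx 161.77$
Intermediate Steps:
$s{\left(X \right)} = X - \frac{2 X}{-11 + X}$
$G{\left(Z,I \right)} = \frac{-70 + I}{184 + Z}$
$\sqrt{G{\left(\left(-1\right) \left(-33\right),s{\left(2 \right)} \right)} + \left(12737 + 13434\right)} = \sqrt{\frac{-70 + \frac{2 \left(-13 + 2\right)}{-11 + 2}}{184 - -33} + \left(12737 + 13434\right)} = \sqrt{\frac{-70 + 2 \frac{1}{-9} \left(-11\right)}{184 + 33} + 26171} = \sqrt{\frac{-70 + 2 \left(- \frac{1}{9}\right) \left(-11\right)}{217} + 26171} = \sqrt{\frac{-70 + \frac{22}{9}}{217} + 26171} = \sqrt{\frac{1}{217} \left(- \frac{608}{9}\right) + 26171} = \sqrt{- \frac{608}{1953} + 26171} = \sqrt{\frac{51111355}{1953}} = \frac{\sqrt{11091164035}}{651}$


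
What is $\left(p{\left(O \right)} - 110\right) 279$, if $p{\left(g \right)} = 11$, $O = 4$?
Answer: $-27621$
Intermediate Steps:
$\left(p{\left(O \right)} - 110\right) 279 = \left(11 - 110\right) 279 = \left(-99\right) 279 = -27621$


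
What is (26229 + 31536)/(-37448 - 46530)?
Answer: -57765/83978 ≈ -0.68786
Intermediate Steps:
(26229 + 31536)/(-37448 - 46530) = 57765/(-83978) = 57765*(-1/83978) = -57765/83978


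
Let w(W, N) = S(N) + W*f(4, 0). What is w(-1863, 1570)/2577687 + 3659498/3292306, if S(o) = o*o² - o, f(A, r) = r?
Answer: 2125049969126451/1414422396037 ≈ 1502.4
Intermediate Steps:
S(o) = o³ - o
w(W, N) = N³ - N (w(W, N) = (N³ - N) + W*0 = (N³ - N) + 0 = N³ - N)
w(-1863, 1570)/2577687 + 3659498/3292306 = (1570³ - 1*1570)/2577687 + 3659498/3292306 = (3869893000 - 1570)*(1/2577687) + 3659498*(1/3292306) = 3869891430*(1/2577687) + 1829749/1646153 = 1289963810/859229 + 1829749/1646153 = 2125049969126451/1414422396037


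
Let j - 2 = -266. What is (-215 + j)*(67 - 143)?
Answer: 36404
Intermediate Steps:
j = -264 (j = 2 - 266 = -264)
(-215 + j)*(67 - 143) = (-215 - 264)*(67 - 143) = -479*(-76) = 36404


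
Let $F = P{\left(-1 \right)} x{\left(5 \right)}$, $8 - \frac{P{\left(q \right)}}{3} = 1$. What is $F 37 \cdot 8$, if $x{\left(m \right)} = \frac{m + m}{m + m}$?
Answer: $6216$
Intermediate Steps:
$P{\left(q \right)} = 21$ ($P{\left(q \right)} = 24 - 3 = 21$)
$x{\left(m \right)} = 1$ ($x{\left(m \right)} = \frac{2 m}{2 m} = 2 m \frac{1}{2 m} = 1$)
$F = 21$ ($F = 21 \cdot 1 = 21$)
$F 37 \cdot 8 = 21 \cdot 37 \cdot 8 = 777 \cdot 8 = 6216$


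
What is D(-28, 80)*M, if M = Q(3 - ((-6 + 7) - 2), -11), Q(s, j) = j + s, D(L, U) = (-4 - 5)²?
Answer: -567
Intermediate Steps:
D(L, U) = 81 (D(L, U) = (-9)² = 81)
M = -7 (M = -11 + (3 - ((-6 + 7) - 2)) = -11 + (3 - (1 - 2)) = -11 + (3 - 1*(-1)) = -11 + (3 + 1) = -11 + 4 = -7)
D(-28, 80)*M = 81*(-7) = -567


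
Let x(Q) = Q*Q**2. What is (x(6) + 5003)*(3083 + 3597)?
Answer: 34862920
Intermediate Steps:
x(Q) = Q**3
(x(6) + 5003)*(3083 + 3597) = (6**3 + 5003)*(3083 + 3597) = (216 + 5003)*6680 = 5219*6680 = 34862920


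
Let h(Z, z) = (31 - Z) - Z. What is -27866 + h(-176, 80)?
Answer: -27483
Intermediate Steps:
h(Z, z) = 31 - 2*Z
-27866 + h(-176, 80) = -27866 + (31 - 2*(-176)) = -27866 + (31 + 352) = -27866 + 383 = -27483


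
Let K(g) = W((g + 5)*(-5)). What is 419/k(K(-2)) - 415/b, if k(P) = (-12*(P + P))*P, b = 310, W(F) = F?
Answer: -237089/167400 ≈ -1.4163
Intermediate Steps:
K(g) = -25 - 5*g (K(g) = (g + 5)*(-5) = (5 + g)*(-5) = -25 - 5*g)
k(P) = -24*P**2 (k(P) = (-24*P)*P = -24*P**2)
419/k(K(-2)) - 415/b = 419/((-24*(-25 - 5*(-2))**2)) - 415/310 = 419/((-24*(-25 + 10)**2)) - 415*1/310 = 419/((-24*(-15)**2)) - 83/62 = 419/((-24*225)) - 83/62 = 419/(-5400) - 83/62 = 419*(-1/5400) - 83/62 = -419/5400 - 83/62 = -237089/167400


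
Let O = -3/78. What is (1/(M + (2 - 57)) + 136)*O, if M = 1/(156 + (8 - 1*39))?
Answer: -71903/13748 ≈ -5.2301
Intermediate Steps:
M = 1/125 (M = 1/(156 + (8 - 39)) = 1/(156 - 31) = 1/125 ≈ 0.0080000)
O = -1/26 (O = -3*1/78 = -1/26 ≈ -0.038462)
(1/(M + (2 - 57)) + 136)*O = (1/(1/125 + (2 - 57)) + 136)*(-1/26) = (1/(1/125 - 55) + 136)*(-1/26) = (1/(-6874/125) + 136)*(-1/26) = (-125/6874 + 136)*(-1/26) = (934739/6874)*(-1/26) = -71903/13748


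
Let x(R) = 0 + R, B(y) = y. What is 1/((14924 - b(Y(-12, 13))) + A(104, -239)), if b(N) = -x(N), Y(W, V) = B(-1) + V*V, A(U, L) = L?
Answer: 1/14853 ≈ 6.7326e-5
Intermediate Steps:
x(R) = R
Y(W, V) = -1 + V² (Y(W, V) = -1 + V*V = -1 + V²)
b(N) = -N
1/((14924 - b(Y(-12, 13))) + A(104, -239)) = 1/((14924 - (-1)*(-1 + 13²)) - 239) = 1/((14924 - (-1)*(-1 + 169)) - 239) = 1/((14924 - (-1)*168) - 239) = 1/((14924 - 1*(-168)) - 239) = 1/((14924 + 168) - 239) = 1/(15092 - 239) = 1/14853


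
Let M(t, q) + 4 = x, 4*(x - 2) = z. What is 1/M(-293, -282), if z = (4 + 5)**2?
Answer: 4/73 ≈ 0.054795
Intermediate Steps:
z = 81 (z = 9**2 = 81)
x = 89/4 (x = 2 + (1/4)*81 = 2 + 81/4 = 89/4 ≈ 22.250)
M(t, q) = 73/4 (M(t, q) = -4 + 89/4 = 73/4)
1/M(-293, -282) = 1/(73/4) = 4/73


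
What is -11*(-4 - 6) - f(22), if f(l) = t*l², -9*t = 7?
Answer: 4378/9 ≈ 486.44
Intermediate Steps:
t = -7/9 (t = -⅑*7 = -7/9 ≈ -0.77778)
f(l) = -7*l²/9
-11*(-4 - 6) - f(22) = -11*(-4 - 6) - (-7)*22²/9 = -11*(-10) - (-7)*484/9 = 110 - 1*(-3388/9) = 110 + 3388/9 = 4378/9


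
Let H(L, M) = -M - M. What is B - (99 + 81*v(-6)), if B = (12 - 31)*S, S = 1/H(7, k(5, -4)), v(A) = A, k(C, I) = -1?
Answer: 755/2 ≈ 377.50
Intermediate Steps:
H(L, M) = -2*M
S = ½ (S = 1/(-2*(-1)) = 1/2 = ½ ≈ 0.50000)
B = -19/2 (B = (12 - 31)*(½) = -19*½ = -19/2 ≈ -9.5000)
B - (99 + 81*v(-6)) = -19/2 - (99 + 81*(-6)) = -19/2 - (99 - 486) = -19/2 - 1*(-387) = -19/2 + 387 = 755/2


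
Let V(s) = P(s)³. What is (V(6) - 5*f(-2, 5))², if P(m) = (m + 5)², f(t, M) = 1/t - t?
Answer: 12553607213449/4 ≈ 3.1384e+12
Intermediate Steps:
P(m) = (5 + m)²
V(s) = (5 + s)⁶ (V(s) = ((5 + s)²)³ = (5 + s)⁶)
(V(6) - 5*f(-2, 5))² = ((5 + 6)⁶ - 5*(1/(-2) - 1*(-2)))² = (11⁶ - 5*(-½ + 2))² = (1771561 - 5*3/2)² = (1771561 - 15/2)² = (3543107/2)² = 12553607213449/4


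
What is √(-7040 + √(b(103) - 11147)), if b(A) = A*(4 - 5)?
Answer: √(-7040 + 75*I*√2) ≈ 0.632 + 83.907*I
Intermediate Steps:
b(A) = -A (b(A) = A*(-1) = -A)
√(-7040 + √(b(103) - 11147)) = √(-7040 + √(-1*103 - 11147)) = √(-7040 + √(-103 - 11147)) = √(-7040 + √(-11250)) = √(-7040 + 75*I*√2)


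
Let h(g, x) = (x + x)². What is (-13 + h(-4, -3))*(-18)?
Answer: -414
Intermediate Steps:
h(g, x) = 4*x² (h(g, x) = (2*x)² = 4*x²)
(-13 + h(-4, -3))*(-18) = (-13 + 4*(-3)²)*(-18) = (-13 + 4*9)*(-18) = (-13 + 36)*(-18) = 23*(-18) = -414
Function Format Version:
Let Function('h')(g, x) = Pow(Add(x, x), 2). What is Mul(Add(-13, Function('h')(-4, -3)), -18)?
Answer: -414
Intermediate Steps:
Function('h')(g, x) = Mul(4, Pow(x, 2)) (Function('h')(g, x) = Pow(Mul(2, x), 2) = Mul(4, Pow(x, 2)))
Mul(Add(-13, Function('h')(-4, -3)), -18) = Mul(Add(-13, Mul(4, Pow(-3, 2))), -18) = Mul(Add(-13, Mul(4, 9)), -18) = Mul(Add(-13, 36), -18) = Mul(23, -18) = -414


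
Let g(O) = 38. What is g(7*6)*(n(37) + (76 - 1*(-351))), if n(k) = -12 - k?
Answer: 14364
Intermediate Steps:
g(7*6)*(n(37) + (76 - 1*(-351))) = 38*((-12 - 1*37) + (76 - 1*(-351))) = 38*((-12 - 37) + (76 + 351)) = 38*(-49 + 427) = 38*378 = 14364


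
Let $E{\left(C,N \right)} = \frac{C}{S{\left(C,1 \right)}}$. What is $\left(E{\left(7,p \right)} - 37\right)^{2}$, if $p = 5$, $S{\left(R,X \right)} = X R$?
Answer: $1296$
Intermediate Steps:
$S{\left(R,X \right)} = R X$
$E{\left(C,N \right)} = 1$ ($E{\left(C,N \right)} = \frac{C}{C 1} = \frac{C}{C} = 1$)
$\left(E{\left(7,p \right)} - 37\right)^{2} = \left(1 - 37\right)^{2} = \left(-36\right)^{2} = 1296$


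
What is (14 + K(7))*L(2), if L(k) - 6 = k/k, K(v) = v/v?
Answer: 105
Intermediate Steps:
K(v) = 1
L(k) = 7 (L(k) = 6 + k/k = 6 + 1 = 7)
(14 + K(7))*L(2) = (14 + 1)*7 = 15*7 = 105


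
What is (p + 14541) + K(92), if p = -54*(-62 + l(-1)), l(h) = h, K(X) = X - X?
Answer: 17943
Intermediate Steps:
K(X) = 0
p = 3402 (p = -54*(-62 - 1) = -54*(-63) = 3402)
(p + 14541) + K(92) = (3402 + 14541) + 0 = 17943 + 0 = 17943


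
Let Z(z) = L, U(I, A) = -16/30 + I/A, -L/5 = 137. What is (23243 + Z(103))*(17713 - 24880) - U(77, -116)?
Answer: -281311341557/1740 ≈ -1.6167e+8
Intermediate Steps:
L = -685 (L = -5*137 = -685)
U(I, A) = -8/15 + I/A (U(I, A) = -16*1/30 + I/A = -8/15 + I/A)
Z(z) = -685
(23243 + Z(103))*(17713 - 24880) - U(77, -116) = (23243 - 685)*(17713 - 24880) - (-8/15 + 77/(-116)) = 22558*(-7167) - (-8/15 + 77*(-1/116)) = -161673186 - (-8/15 - 77/116) = -161673186 - 1*(-2083/1740) = -161673186 + 2083/1740 = -281311341557/1740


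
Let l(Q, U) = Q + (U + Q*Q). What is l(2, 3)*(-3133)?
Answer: -28197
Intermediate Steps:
l(Q, U) = Q + U + Q² (l(Q, U) = Q + (U + Q²) = Q + U + Q²)
l(2, 3)*(-3133) = (2 + 3 + 2²)*(-3133) = (2 + 3 + 4)*(-3133) = 9*(-3133) = -28197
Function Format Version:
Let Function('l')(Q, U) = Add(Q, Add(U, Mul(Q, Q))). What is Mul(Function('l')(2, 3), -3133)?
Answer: -28197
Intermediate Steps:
Function('l')(Q, U) = Add(Q, U, Pow(Q, 2)) (Function('l')(Q, U) = Add(Q, Add(U, Pow(Q, 2))) = Add(Q, U, Pow(Q, 2)))
Mul(Function('l')(2, 3), -3133) = Mul(Add(2, 3, Pow(2, 2)), -3133) = Mul(Add(2, 3, 4), -3133) = Mul(9, -3133) = -28197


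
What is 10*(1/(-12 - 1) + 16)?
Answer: 2070/13 ≈ 159.23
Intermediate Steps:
10*(1/(-12 - 1) + 16) = 10*(1/(-13) + 16) = 10*(-1/13 + 16) = 10*(207/13) = 2070/13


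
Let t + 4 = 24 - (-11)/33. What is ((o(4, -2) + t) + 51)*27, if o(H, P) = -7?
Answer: 1737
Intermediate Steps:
t = 61/3 (t = -4 + (24 - (-11)/33) = -4 + (24 - 1*(-⅓)) = -4 + (24 + ⅓) = -4 + 73/3 = 61/3 ≈ 20.333)
((o(4, -2) + t) + 51)*27 = ((-7 + 61/3) + 51)*27 = (40/3 + 51)*27 = (193/3)*27 = 1737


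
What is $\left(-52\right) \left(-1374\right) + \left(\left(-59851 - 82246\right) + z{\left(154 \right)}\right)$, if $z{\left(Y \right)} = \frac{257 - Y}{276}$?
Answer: $- \frac{19499021}{276} \approx -70649.0$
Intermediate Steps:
$z{\left(Y \right)} = \frac{257}{276} - \frac{Y}{276}$ ($z{\left(Y \right)} = \left(257 - Y\right) \frac{1}{276} = \frac{257}{276} - \frac{Y}{276}$)
$\left(-52\right) \left(-1374\right) + \left(\left(-59851 - 82246\right) + z{\left(154 \right)}\right) = \left(-52\right) \left(-1374\right) + \left(\left(-59851 - 82246\right) + \left(\frac{257}{276} - \frac{77}{138}\right)\right) = 71448 + \left(-142097 + \left(\frac{257}{276} - \frac{77}{138}\right)\right) = 71448 + \left(-142097 + \frac{103}{276}\right) = 71448 - \frac{39218669}{276} = - \frac{19499021}{276}$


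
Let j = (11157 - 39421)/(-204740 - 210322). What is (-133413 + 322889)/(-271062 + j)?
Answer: -19661071878/28126876895 ≈ -0.69901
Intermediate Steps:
j = 14132/207531 (j = -28264/(-415062) = -28264*(-1/415062) = 14132/207531 ≈ 0.068096)
(-133413 + 322889)/(-271062 + j) = (-133413 + 322889)/(-271062 + 14132/207531) = 189476/(-56253753790/207531) = 189476*(-207531/56253753790) = -19661071878/28126876895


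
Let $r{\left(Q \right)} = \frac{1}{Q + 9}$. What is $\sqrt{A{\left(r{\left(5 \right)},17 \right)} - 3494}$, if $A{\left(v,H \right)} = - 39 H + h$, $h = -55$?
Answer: $18 i \sqrt{13} \approx 64.9 i$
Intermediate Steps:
$r{\left(Q \right)} = \frac{1}{9 + Q}$
$A{\left(v,H \right)} = -55 - 39 H$ ($A{\left(v,H \right)} = - 39 H - 55 = -55 - 39 H$)
$\sqrt{A{\left(r{\left(5 \right)},17 \right)} - 3494} = \sqrt{\left(-55 - 663\right) - 3494} = \sqrt{-718 - 3494} = \sqrt{-4212} = 18 i \sqrt{13}$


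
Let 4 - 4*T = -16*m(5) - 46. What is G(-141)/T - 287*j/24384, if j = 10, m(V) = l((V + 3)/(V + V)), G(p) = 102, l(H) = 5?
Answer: 2393893/792480 ≈ 3.0208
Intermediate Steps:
m(V) = 5
T = 65/2 (T = 1 - (-16*5 - 46)/4 = 1 - (-80 - 46)/4 = 1 - 1/4*(-126) = 1 + 63/2 = 65/2 ≈ 32.500)
G(-141)/T - 287*j/24384 = 102/(65/2) - 287*10/24384 = 102*(2/65) - 2870*1/24384 = 204/65 - 1435/12192 = 2393893/792480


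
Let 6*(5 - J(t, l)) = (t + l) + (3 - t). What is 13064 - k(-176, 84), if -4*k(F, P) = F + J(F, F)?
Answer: 312683/24 ≈ 13028.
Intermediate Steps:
J(t, l) = 9/2 - l/6 (J(t, l) = 5 - ((t + l) + (3 - t))/6 = 5 - ((l + t) + (3 - t))/6 = 5 - (3 + l)/6 = 5 + (-½ - l/6) = 9/2 - l/6)
k(F, P) = -9/8 - 5*F/24 (k(F, P) = -(F + (9/2 - F/6))/4 = -(9/2 + 5*F/6)/4 = -9/8 - 5*F/24)
13064 - k(-176, 84) = 13064 - (-9/8 - 5/24*(-176)) = 13064 - (-9/8 + 110/3) = 13064 - 1*853/24 = 13064 - 853/24 = 312683/24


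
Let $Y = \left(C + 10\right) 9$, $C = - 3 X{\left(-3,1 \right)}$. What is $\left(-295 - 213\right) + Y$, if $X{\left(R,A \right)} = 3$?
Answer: $-499$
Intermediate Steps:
$C = -9$ ($C = \left(-3\right) 3 = -9$)
$Y = 9$ ($Y = \left(-9 + 10\right) 9 = 1 \cdot 9 = 9$)
$\left(-295 - 213\right) + Y = \left(-295 - 213\right) + 9 = -508 + 9 = -499$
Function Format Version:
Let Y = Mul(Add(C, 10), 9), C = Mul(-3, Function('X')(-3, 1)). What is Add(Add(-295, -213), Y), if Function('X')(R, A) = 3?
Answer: -499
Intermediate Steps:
C = -9 (C = Mul(-3, 3) = -9)
Y = 9 (Y = Mul(Add(-9, 10), 9) = Mul(1, 9) = 9)
Add(Add(-295, -213), Y) = Add(Add(-295, -213), 9) = Add(-508, 9) = -499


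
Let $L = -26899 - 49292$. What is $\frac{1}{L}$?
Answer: $- \frac{1}{76191} \approx -1.3125 \cdot 10^{-5}$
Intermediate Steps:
$L = -76191$ ($L = -26899 - 49292 = -76191$)
$\frac{1}{L} = \frac{1}{-76191} = - \frac{1}{76191}$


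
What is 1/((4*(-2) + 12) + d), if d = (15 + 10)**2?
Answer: 1/629 ≈ 0.0015898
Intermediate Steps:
d = 625 (d = 25**2 = 625)
1/((4*(-2) + 12) + d) = 1/((4*(-2) + 12) + 625) = 1/((-8 + 12) + 625) = 1/(4 + 625) = 1/629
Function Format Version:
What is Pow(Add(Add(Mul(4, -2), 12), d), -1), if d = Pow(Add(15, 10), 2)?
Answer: Rational(1, 629) ≈ 0.0015898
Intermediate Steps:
d = 625 (d = Pow(25, 2) = 625)
Pow(Add(Add(Mul(4, -2), 12), d), -1) = Pow(Add(Add(Mul(4, -2), 12), 625), -1) = Pow(Add(Add(-8, 12), 625), -1) = Pow(Add(4, 625), -1) = Pow(629, -1) = Rational(1, 629)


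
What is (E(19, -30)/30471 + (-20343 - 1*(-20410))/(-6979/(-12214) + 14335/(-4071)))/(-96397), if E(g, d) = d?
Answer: 33839045019496/143611283778287549 ≈ 0.00023563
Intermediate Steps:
(E(19, -30)/30471 + (-20343 - 1*(-20410))/(-6979/(-12214) + 14335/(-4071)))/(-96397) = (-30/30471 + (-20343 - 1*(-20410))/(-6979/(-12214) + 14335/(-4071)))/(-96397) = (-30*1/30471 + (-20343 + 20410)/(-6979*(-1/12214) + 14335*(-1/4071)))*(-1/96397) = (-10/10157 + 67/(6979/12214 - 14335/4071))*(-1/96397) = (-10/10157 + 67/(-146676181/49723194))*(-1/96397) = (-10/10157 + 67*(-49723194/146676181))*(-1/96397) = (-10/10157 - 3331453998/146676181)*(-1/96397) = -33839045019496/1489789970417*(-1/96397) = 33839045019496/143611283778287549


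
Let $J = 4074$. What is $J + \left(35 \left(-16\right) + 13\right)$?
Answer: $3527$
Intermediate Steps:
$J + \left(35 \left(-16\right) + 13\right) = 4074 + \left(35 \left(-16\right) + 13\right) = 4074 + \left(-560 + 13\right) = 4074 - 547 = 3527$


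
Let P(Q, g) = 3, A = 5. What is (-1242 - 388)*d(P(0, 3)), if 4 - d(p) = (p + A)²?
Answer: 97800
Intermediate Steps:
d(p) = 4 - (5 + p)² (d(p) = 4 - (p + 5)² = 4 - (5 + p)²)
(-1242 - 388)*d(P(0, 3)) = (-1242 - 388)*(4 - (5 + 3)²) = -1630*(4 - 1*8²) = -1630*(4 - 1*64) = -1630*(4 - 64) = -1630*(-60) = 97800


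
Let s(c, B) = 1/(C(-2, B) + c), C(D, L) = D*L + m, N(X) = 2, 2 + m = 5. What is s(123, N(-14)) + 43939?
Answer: 5360559/122 ≈ 43939.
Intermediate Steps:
m = 3 (m = -2 + 5 = 3)
C(D, L) = 3 + D*L (C(D, L) = D*L + 3 = 3 + D*L)
s(c, B) = 1/(3 + c - 2*B) (s(c, B) = 1/((3 - 2*B) + c) = 1/(3 + c - 2*B))
s(123, N(-14)) + 43939 = 1/(3 + 123 - 2*2) + 43939 = 1/(3 + 123 - 4) + 43939 = 1/122 + 43939 = 5360559/122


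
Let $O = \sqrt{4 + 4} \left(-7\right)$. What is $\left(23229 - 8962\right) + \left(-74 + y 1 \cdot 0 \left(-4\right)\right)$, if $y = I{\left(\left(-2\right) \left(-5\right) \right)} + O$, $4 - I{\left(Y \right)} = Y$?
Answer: $14193$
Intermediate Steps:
$I{\left(Y \right)} = 4 - Y$
$O = - 14 \sqrt{2}$ ($O = \sqrt{8} \left(-7\right) = 2 \sqrt{2} \left(-7\right) = - 14 \sqrt{2} \approx -19.799$)
$y = -6 - 14 \sqrt{2}$ ($y = \left(4 - \left(-2\right) \left(-5\right)\right) - 14 \sqrt{2} = \left(4 - 10\right) - 14 \sqrt{2} = -6 - 14 \sqrt{2} \approx -25.799$)
$\left(23229 - 8962\right) + \left(-74 + y 1 \cdot 0 \left(-4\right)\right) = \left(23229 - 8962\right) - \left(74 - \left(-6 - 14 \sqrt{2}\right) 1 \cdot 0 \left(-4\right)\right) = 14267 - \left(74 - \left(-6 - 14 \sqrt{2}\right) 0 \left(-4\right)\right) = 14267 - \left(74 - \left(-6 - 14 \sqrt{2}\right) 0\right) = 14267 + \left(-74 + 0\right) = 14267 - 74 = 14193$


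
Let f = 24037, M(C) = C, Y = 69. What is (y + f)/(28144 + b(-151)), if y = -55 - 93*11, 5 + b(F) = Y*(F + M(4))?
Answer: 22959/17996 ≈ 1.2758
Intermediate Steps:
b(F) = 271 + 69*F (b(F) = -5 + 69*(F + 4) = -5 + 69*(4 + F) = -5 + (276 + 69*F) = 271 + 69*F)
y = -1078 (y = -55 - 1023 = -1078)
(y + f)/(28144 + b(-151)) = (-1078 + 24037)/(28144 + (271 + 69*(-151))) = 22959/(28144 + (271 - 10419)) = 22959/(28144 - 10148) = 22959/17996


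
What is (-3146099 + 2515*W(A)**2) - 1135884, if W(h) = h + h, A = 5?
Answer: -4030483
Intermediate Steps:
W(h) = 2*h
(-3146099 + 2515*W(A)**2) - 1135884 = (-3146099 + 2515*(2*5)**2) - 1135884 = (-3146099 + 2515*10**2) - 1135884 = (-3146099 + 2515*100) - 1135884 = (-3146099 + 251500) - 1135884 = -2894599 - 1135884 = -4030483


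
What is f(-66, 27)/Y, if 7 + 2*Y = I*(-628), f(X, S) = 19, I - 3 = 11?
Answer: -38/8799 ≈ -0.0043187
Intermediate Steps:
I = 14 (I = 3 + 11 = 14)
Y = -8799/2 (Y = -7/2 + (14*(-628))/2 = -7/2 + (½)*(-8792) = -7/2 - 4396 = -8799/2 ≈ -4399.5)
f(-66, 27)/Y = 19/(-8799/2) = 19*(-2/8799) = -38/8799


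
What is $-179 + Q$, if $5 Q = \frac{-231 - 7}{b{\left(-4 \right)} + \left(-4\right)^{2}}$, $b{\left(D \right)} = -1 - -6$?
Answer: $- \frac{2719}{15} \approx -181.27$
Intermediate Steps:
$b{\left(D \right)} = 5$ ($b{\left(D \right)} = -1 + 6 = 5$)
$Q = - \frac{34}{15}$ ($Q = \frac{\left(-231 - 7\right) \frac{1}{5 + \left(-4\right)^{2}}}{5} = \frac{\left(-238\right) \frac{1}{5 + 16}}{5} = \frac{\left(-238\right) \frac{1}{21}}{5} = \frac{1}{5} \left(- \frac{34}{3}\right) = - \frac{34}{15} \approx -2.2667$)
$-179 + Q = -179 - \frac{34}{15} = - \frac{2719}{15}$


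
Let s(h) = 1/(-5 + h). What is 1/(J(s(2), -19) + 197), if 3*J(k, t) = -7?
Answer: 3/584 ≈ 0.0051370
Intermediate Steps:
J(k, t) = -7/3 (J(k, t) = (⅓)*(-7) = -7/3)
1/(J(s(2), -19) + 197) = 1/(-7/3 + 197) = 1/(584/3) = 3/584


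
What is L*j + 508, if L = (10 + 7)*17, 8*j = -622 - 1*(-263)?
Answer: -99687/8 ≈ -12461.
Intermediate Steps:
j = -359/8 (j = (-622 - 1*(-263))/8 = (-622 + 263)/8 = (1/8)*(-359) = -359/8 ≈ -44.875)
L = 289 (L = 17*17 = 289)
L*j + 508 = 289*(-359/8) + 508 = -103751/8 + 508 = -99687/8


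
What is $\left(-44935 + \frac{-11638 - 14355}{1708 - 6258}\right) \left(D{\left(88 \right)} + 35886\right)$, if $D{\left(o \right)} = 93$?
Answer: $- \frac{7355124258603}{4550} \approx -1.6165 \cdot 10^{9}$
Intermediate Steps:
$\left(-44935 + \frac{-11638 - 14355}{1708 - 6258}\right) \left(D{\left(88 \right)} + 35886\right) = \left(-44935 + \frac{-11638 - 14355}{1708 - 6258}\right) \left(93 + 35886\right) = \left(-44935 - \frac{25993}{-4550}\right) 35979 = \left(-44935 - - \frac{25993}{4550}\right) 35979 = \left(-44935 + \frac{25993}{4550}\right) 35979 = \left(- \frac{204428257}{4550}\right) 35979 = - \frac{7355124258603}{4550}$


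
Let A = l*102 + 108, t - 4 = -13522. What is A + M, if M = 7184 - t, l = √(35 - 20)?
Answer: 20810 + 102*√15 ≈ 21205.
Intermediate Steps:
l = √15 ≈ 3.8730
t = -13518 (t = 4 - 13522 = -13518)
A = 108 + 102*√15 (A = √15*102 + 108 = 102*√15 + 108 = 108 + 102*√15 ≈ 503.04)
M = 20702 (M = 7184 - 1*(-13518) = 7184 + 13518 = 20702)
A + M = (108 + 102*√15) + 20702 = 20810 + 102*√15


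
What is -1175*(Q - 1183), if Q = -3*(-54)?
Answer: 1199675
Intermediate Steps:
Q = 162
-1175*(Q - 1183) = -1175*(162 - 1183) = -1175*(-1021) = 1199675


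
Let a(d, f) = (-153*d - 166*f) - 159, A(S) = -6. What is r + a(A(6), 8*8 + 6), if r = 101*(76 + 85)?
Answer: 5400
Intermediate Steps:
r = 16261 (r = 101*161 = 16261)
a(d, f) = -159 - 166*f - 153*d (a(d, f) = (-166*f - 153*d) - 159 = -159 - 166*f - 153*d)
r + a(A(6), 8*8 + 6) = 16261 + (-159 - 166*(8*8 + 6) - 153*(-6)) = 16261 + (-159 - 166*(64 + 6) + 918) = 16261 + (-159 - 166*70 + 918) = 16261 + (-159 - 11620 + 918) = 16261 - 10861 = 5400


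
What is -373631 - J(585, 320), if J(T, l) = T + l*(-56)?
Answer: -356296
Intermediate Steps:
J(T, l) = T - 56*l
-373631 - J(585, 320) = -373631 - (585 - 56*320) = -373631 - (585 - 17920) = -373631 - 1*(-17335) = -373631 + 17335 = -356296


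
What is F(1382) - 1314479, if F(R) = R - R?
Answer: -1314479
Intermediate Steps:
F(R) = 0
F(1382) - 1314479 = 0 - 1314479 = -1314479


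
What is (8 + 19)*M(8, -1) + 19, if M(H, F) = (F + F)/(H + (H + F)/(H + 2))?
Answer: 371/29 ≈ 12.793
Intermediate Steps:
M(H, F) = 2*F/(H + (F + H)/(2 + H)) (M(H, F) = (2*F)/(H + (F + H)/(2 + H)) = 2*F/(H + (F + H)/(2 + H)))
(8 + 19)*M(8, -1) + 19 = (8 + 19)*(2*(-1)*(2 + 8)/(-1 + 8² + 3*8)) + 19 = 27*(2*(-1)*10/(-1 + 64 + 24)) + 19 = 27*(2*(-1)*10/87) + 19 = 27*(2*(-1)*(1/87)*10) + 19 = 27*(-20/87) + 19 = -180/29 + 19 = 371/29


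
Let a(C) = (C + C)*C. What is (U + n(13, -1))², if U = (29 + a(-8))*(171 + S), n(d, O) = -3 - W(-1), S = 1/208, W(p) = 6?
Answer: 31163870816521/43264 ≈ 7.2032e+8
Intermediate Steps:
a(C) = 2*C² (a(C) = (2*C)*C = 2*C²)
S = 1/208 ≈ 0.0048077
n(d, O) = -9 (n(d, O) = -3 - 1*6 = -3 - 6 = -9)
U = 5584333/208 (U = (29 + 2*(-8)²)*(171 + 1/208) = (29 + 2*64)*(35569/208) = (29 + 128)*(35569/208) = 157*(35569/208) = 5584333/208 ≈ 26848.)
(U + n(13, -1))² = (5584333/208 - 9)² = (5582461/208)² = 31163870816521/43264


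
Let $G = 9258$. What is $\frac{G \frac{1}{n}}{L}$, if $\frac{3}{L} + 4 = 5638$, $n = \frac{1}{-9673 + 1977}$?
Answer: $-133806688704$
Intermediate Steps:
$n = - \frac{1}{7696}$ ($n = \frac{1}{-7696} = - \frac{1}{7696} \approx -0.00012994$)
$L = \frac{1}{1878}$ ($L = \frac{3}{-4 + 5638} = \frac{3}{5634} = 3 \cdot \frac{1}{5634} = \frac{1}{1878} \approx 0.00053248$)
$\frac{G \frac{1}{n}}{L} = \frac{9258}{- \frac{1}{7696}} \frac{1}{\frac{1}{1878}} = 9258 \left(-7696\right) 1878 = \left(-71249568\right) 1878 = -133806688704$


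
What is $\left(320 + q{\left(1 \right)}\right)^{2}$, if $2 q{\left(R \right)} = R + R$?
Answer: $103041$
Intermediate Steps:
$q{\left(R \right)} = R$ ($q{\left(R \right)} = \frac{R + R}{2} = \frac{2 R}{2} = R$)
$\left(320 + q{\left(1 \right)}\right)^{2} = \left(320 + 1\right)^{2} = 321^{2} = 103041$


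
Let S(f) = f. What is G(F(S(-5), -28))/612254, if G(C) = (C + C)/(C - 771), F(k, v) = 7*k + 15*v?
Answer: 455/375311702 ≈ 1.2123e-6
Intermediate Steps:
G(C) = 2*C/(-771 + C) (G(C) = (2*C)/(-771 + C) = 2*C/(-771 + C))
G(F(S(-5), -28))/612254 = (2*(7*(-5) + 15*(-28))/(-771 + (7*(-5) + 15*(-28))))/612254 = (2*(-35 - 420)/(-771 + (-35 - 420)))*(1/612254) = (2*(-455)/(-771 - 455))*(1/612254) = (2*(-455)/(-1226))*(1/612254) = (2*(-455)*(-1/1226))*(1/612254) = (455/613)*(1/612254) = 455/375311702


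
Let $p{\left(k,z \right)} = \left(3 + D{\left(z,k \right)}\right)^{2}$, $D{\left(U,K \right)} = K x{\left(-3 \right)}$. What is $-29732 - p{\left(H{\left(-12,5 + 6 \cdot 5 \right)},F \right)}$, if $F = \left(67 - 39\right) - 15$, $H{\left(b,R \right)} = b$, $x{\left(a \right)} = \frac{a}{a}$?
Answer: $-29813$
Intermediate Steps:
$x{\left(a \right)} = 1$
$D{\left(U,K \right)} = K$ ($D{\left(U,K \right)} = K 1 = K$)
$F = 13$ ($F = 28 - 15 = 13$)
$p{\left(k,z \right)} = \left(3 + k\right)^{2}$
$-29732 - p{\left(H{\left(-12,5 + 6 \cdot 5 \right)},F \right)} = -29732 - \left(3 - 12\right)^{2} = -29732 - \left(-9\right)^{2} = -29732 - 81 = -29813$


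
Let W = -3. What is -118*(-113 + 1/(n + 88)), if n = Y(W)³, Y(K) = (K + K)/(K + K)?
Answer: 1186608/89 ≈ 13333.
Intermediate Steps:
Y(K) = 1 (Y(K) = (2*K)/((2*K)) = (2*K)*(1/(2*K)) = 1)
n = 1 (n = 1³ = 1)
-118*(-113 + 1/(n + 88)) = -118*(-113 + 1/(1 + 88)) = -118*(-113 + 1/89) = -118*(-10056/89) = 1186608/89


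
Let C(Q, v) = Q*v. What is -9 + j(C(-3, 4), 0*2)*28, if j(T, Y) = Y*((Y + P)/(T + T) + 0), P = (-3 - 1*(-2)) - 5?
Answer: -9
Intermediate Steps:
P = -6 (P = (-3 + 2) - 5 = -1 - 5 = -6)
j(T, Y) = Y*(-6 + Y)/(2*T) (j(T, Y) = Y*((Y - 6)/(T + T) + 0) = Y*((-6 + Y)/((2*T)) + 0) = Y*((-6 + Y)*(1/(2*T)) + 0) = Y*((-6 + Y)/(2*T) + 0) = Y*((-6 + Y)/(2*T)) = Y*(-6 + Y)/(2*T))
-9 + j(C(-3, 4), 0*2)*28 = -9 + ((0*2)*(-6 + 0*2)/(2*((-3*4))))*28 = -9 + ((1/2)*0*(-6 + 0)/(-12))*28 = -9 + ((1/2)*0*(-1/12)*(-6))*28 = -9 + 0*28 = -9 + 0 = -9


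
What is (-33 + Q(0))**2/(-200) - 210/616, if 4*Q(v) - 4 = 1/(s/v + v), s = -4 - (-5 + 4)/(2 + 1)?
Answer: -6007/1100 ≈ -5.4609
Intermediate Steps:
s = -11/3 (s = -4 - (-1)/3 = -4 - 1*(-1/3) = -4 + 1/3 = -11/3 ≈ -3.6667)
Q(v) = 1 + 1/(4*(v - 11/(3*v))) (Q(v) = 1 + 1/(4*(-11/(3*v) + v)) = 1 + 1/(4*(v - 11/(3*v))))
(-33 + Q(0))**2/(-200) - 210/616 = (-33 + (-44 + 3*0 + 12*0**2)/(4*(-11 + 3*0**2)))**2/(-200) - 210/616 = (-33 + (-44 + 0 + 12*0)/(4*(-11 + 3*0)))**2*(-1/200) - 210*1/616 = (-33 + (-44 + 0 + 0)/(4*(-11 + 0)))**2*(-1/200) - 15/44 = (-33 + (1/4)*(-44)/(-11))**2*(-1/200) - 15/44 = (-33 + (1/4)*(-1/11)*(-44))**2*(-1/200) - 15/44 = (-33 + 1)**2*(-1/200) - 15/44 = (-32)**2*(-1/200) - 15/44 = 1024*(-1/200) - 15/44 = -128/25 - 15/44 = -6007/1100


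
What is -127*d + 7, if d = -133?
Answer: 16898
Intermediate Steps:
-127*d + 7 = -127*(-133) + 7 = 16891 + 7 = 16898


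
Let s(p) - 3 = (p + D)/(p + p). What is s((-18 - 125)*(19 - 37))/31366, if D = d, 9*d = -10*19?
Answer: 40493/363312378 ≈ 0.00011146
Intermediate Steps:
d = -190/9 (d = (-10*19)/9 = (1/9)*(-190) = -190/9 ≈ -21.111)
D = -190/9 ≈ -21.111
s(p) = 3 + (-190/9 + p)/(2*p) (s(p) = 3 + (p - 190/9)/(p + p) = 3 + (-190/9 + p)/((2*p)) = 3 + (-190/9 + p)*(1/(2*p)) = 3 + (-190/9 + p)/(2*p))
s((-18 - 125)*(19 - 37))/31366 = ((-190 + 63*((-18 - 125)*(19 - 37)))/(18*(((-18 - 125)*(19 - 37)))))/31366 = ((-190 + 63*(-143*(-18)))/(18*((-143*(-18)))))*(1/31366) = ((1/18)*(-190 + 63*2574)/2574)*(1/31366) = ((1/18)*(1/2574)*(-190 + 162162))*(1/31366) = ((1/18)*(1/2574)*161972)*(1/31366) = (40493/11583)*(1/31366) = 40493/363312378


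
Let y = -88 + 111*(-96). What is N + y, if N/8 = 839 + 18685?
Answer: 145448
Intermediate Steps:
N = 156192 (N = 8*(839 + 18685) = 8*19524 = 156192)
y = -10744 (y = -88 - 10656 = -10744)
N + y = 156192 - 10744 = 145448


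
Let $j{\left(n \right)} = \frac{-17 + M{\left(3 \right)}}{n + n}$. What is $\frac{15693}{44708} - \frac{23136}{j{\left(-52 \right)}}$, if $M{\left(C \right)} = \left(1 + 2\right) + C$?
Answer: $- \frac{107573713329}{491788} \approx -2.1874 \cdot 10^{5}$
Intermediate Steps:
$M{\left(C \right)} = 3 + C$
$j{\left(n \right)} = - \frac{11}{2 n}$ ($j{\left(n \right)} = \frac{-17 + \left(3 + 3\right)}{n + n} = \frac{-17 + 6}{2 n} = - 11 \frac{1}{2 n} = - \frac{11}{2 n}$)
$\frac{15693}{44708} - \frac{23136}{j{\left(-52 \right)}} = \frac{15693}{44708} - \frac{23136}{\left(- \frac{11}{2}\right) \frac{1}{-52}} = 15693 \cdot \frac{1}{44708} - \frac{23136}{\left(- \frac{11}{2}\right) \left(- \frac{1}{52}\right)} = \frac{15693}{44708} - \frac{23136}{\frac{11}{104}} = \frac{15693}{44708} - \frac{2406144}{11} = - \frac{107573713329}{491788}$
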